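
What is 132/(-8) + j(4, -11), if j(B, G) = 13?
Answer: -7/2 ≈ -3.5000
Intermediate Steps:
132/(-8) + j(4, -11) = 132/(-8) + 13 = -⅛*132 + 13 = -33/2 + 13 = -7/2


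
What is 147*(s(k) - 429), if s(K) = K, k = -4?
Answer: -63651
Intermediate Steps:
147*(s(k) - 429) = 147*(-4 - 429) = 147*(-433) = -63651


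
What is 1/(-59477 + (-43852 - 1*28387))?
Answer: -1/131716 ≈ -7.5921e-6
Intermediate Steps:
1/(-59477 + (-43852 - 1*28387)) = 1/(-59477 + (-43852 - 28387)) = 1/(-59477 - 72239) = 1/(-131716) = -1/131716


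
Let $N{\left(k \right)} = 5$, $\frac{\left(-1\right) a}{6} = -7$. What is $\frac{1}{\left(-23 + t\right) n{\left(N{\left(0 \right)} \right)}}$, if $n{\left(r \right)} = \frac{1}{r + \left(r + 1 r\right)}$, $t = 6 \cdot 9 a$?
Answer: $\frac{3}{449} \approx 0.0066815$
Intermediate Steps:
$a = 42$ ($a = \left(-6\right) \left(-7\right) = 42$)
$t = 2268$ ($t = 6 \cdot 9 \cdot 42 = 54 \cdot 42 = 2268$)
$n{\left(r \right)} = \frac{1}{3 r}$ ($n{\left(r \right)} = \frac{1}{r + \left(r + r\right)} = \frac{1}{r + 2 r} = \frac{1}{3 r}$)
$\frac{1}{\left(-23 + t\right) n{\left(N{\left(0 \right)} \right)}} = \frac{1}{\left(-23 + 2268\right) \frac{1}{3 \cdot 5}} = \frac{1}{2245 \cdot \frac{1}{3} \cdot \frac{1}{5}} = \frac{\frac{1}{\frac{1}{15}}}{2245} = \frac{1}{2245} \cdot 15 = \frac{3}{449}$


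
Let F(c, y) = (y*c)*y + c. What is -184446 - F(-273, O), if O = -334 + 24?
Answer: 26051127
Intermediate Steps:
O = -310
F(c, y) = c + c*y**2 (F(c, y) = (c*y)*y + c = c*y**2 + c = c + c*y**2)
-184446 - F(-273, O) = -184446 - (-273)*(1 + (-310)**2) = -184446 - (-273)*(1 + 96100) = -184446 - (-273)*96101 = -184446 - 1*(-26235573) = -184446 + 26235573 = 26051127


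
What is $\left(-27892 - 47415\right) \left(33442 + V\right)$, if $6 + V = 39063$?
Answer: $-5459682193$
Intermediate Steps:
$V = 39057$ ($V = -6 + 39063 = 39057$)
$\left(-27892 - 47415\right) \left(33442 + V\right) = \left(-27892 - 47415\right) \left(33442 + 39057\right) = \left(-75307\right) 72499 = -5459682193$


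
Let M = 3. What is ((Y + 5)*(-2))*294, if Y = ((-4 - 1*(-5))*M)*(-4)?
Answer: 4116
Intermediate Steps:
Y = -12 (Y = ((-4 - 1*(-5))*3)*(-4) = ((-4 + 5)*3)*(-4) = (1*3)*(-4) = 3*(-4) = -12)
((Y + 5)*(-2))*294 = ((-12 + 5)*(-2))*294 = -7*(-2)*294 = 14*294 = 4116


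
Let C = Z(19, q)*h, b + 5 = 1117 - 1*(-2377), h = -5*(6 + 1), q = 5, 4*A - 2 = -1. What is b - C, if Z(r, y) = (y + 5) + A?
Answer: 15391/4 ≈ 3847.8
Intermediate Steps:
A = ¼ (A = ½ + (¼)*(-1) = ½ - ¼ = ¼ ≈ 0.25000)
Z(r, y) = 21/4 + y (Z(r, y) = (y + 5) + ¼ = (5 + y) + ¼ = 21/4 + y)
h = -35 (h = -5*7 = -35)
b = 3489 (b = -5 + (1117 - 1*(-2377)) = -5 + (1117 + 2377) = -5 + 3494 = 3489)
C = -1435/4 (C = (21/4 + 5)*(-35) = (41/4)*(-35) = -1435/4 ≈ -358.75)
b - C = 3489 - 1*(-1435/4) = 3489 + 1435/4 = 15391/4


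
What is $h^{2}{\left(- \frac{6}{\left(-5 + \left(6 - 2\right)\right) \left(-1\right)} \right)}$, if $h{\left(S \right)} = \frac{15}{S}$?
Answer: $\frac{25}{4} \approx 6.25$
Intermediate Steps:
$h^{2}{\left(- \frac{6}{\left(-5 + \left(6 - 2\right)\right) \left(-1\right)} \right)} = \left(\frac{15}{\left(-6\right) \frac{1}{\left(-5 + \left(6 - 2\right)\right) \left(-1\right)}}\right)^{2} = \left(\frac{15}{\left(-6\right) \frac{1}{\left(-5 + 4\right) \left(-1\right)}}\right)^{2} = \left(\frac{15}{\left(-6\right) \frac{1}{\left(-1\right) \left(-1\right)}}\right)^{2} = \left(\frac{15}{\left(-6\right) 1^{-1}}\right)^{2} = \left(\frac{15}{\left(-6\right) 1}\right)^{2} = \left(\frac{15}{-6}\right)^{2} = \left(15 \left(- \frac{1}{6}\right)\right)^{2} = \left(- \frac{5}{2}\right)^{2} = \frac{25}{4}$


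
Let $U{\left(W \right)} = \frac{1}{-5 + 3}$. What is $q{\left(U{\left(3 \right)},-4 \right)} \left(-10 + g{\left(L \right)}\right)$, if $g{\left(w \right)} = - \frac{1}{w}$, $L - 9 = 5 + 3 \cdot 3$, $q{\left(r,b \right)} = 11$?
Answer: $- \frac{2541}{23} \approx -110.48$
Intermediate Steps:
$U{\left(W \right)} = - \frac{1}{2}$ ($U{\left(W \right)} = \frac{1}{-2} = - \frac{1}{2}$)
$L = 23$ ($L = 9 + \left(5 + 3 \cdot 3\right) = 9 + \left(5 + 9\right) = 9 + 14 = 23$)
$q{\left(U{\left(3 \right)},-4 \right)} \left(-10 + g{\left(L \right)}\right) = 11 \left(-10 - \frac{1}{23}\right) = 11 \left(- \frac{231}{23}\right) = - \frac{2541}{23}$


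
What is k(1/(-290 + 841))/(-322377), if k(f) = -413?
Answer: 413/322377 ≈ 0.0012811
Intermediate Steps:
k(1/(-290 + 841))/(-322377) = -413/(-322377) = -413*(-1/322377) = 413/322377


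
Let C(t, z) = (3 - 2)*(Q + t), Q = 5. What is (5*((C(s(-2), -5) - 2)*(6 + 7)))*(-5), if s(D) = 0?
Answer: -975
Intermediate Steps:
C(t, z) = 5 + t (C(t, z) = (3 - 2)*(5 + t) = 1*(5 + t) = 5 + t)
(5*((C(s(-2), -5) - 2)*(6 + 7)))*(-5) = (5*(((5 + 0) - 2)*(6 + 7)))*(-5) = (5*((5 - 2)*13))*(-5) = (5*(3*13))*(-5) = (5*39)*(-5) = 195*(-5) = -975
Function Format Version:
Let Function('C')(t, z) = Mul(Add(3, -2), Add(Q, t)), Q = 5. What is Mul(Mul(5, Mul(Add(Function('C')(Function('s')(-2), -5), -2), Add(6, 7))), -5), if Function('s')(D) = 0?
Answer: -975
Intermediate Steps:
Function('C')(t, z) = Add(5, t) (Function('C')(t, z) = Mul(Add(3, -2), Add(5, t)) = Mul(1, Add(5, t)) = Add(5, t))
Mul(Mul(5, Mul(Add(Function('C')(Function('s')(-2), -5), -2), Add(6, 7))), -5) = Mul(Mul(5, Mul(Add(Add(5, 0), -2), Add(6, 7))), -5) = Mul(Mul(5, Mul(Add(5, -2), 13)), -5) = Mul(Mul(5, Mul(3, 13)), -5) = Mul(Mul(5, 39), -5) = Mul(195, -5) = -975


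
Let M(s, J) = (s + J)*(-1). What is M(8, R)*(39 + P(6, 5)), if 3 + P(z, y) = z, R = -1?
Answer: -294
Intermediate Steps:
P(z, y) = -3 + z
M(s, J) = -J - s (M(s, J) = (J + s)*(-1) = -J - s)
M(8, R)*(39 + P(6, 5)) = (-1*(-1) - 1*8)*(39 + (-3 + 6)) = (1 - 8)*(39 + 3) = -7*42 = -294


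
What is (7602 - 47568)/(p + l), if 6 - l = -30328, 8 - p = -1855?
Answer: -39966/32197 ≈ -1.2413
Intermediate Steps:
p = 1863 (p = 8 - 1*(-1855) = 8 + 1855 = 1863)
l = 30334 (l = 6 - 1*(-30328) = 6 + 30328 = 30334)
(7602 - 47568)/(p + l) = (7602 - 47568)/(1863 + 30334) = -39966/32197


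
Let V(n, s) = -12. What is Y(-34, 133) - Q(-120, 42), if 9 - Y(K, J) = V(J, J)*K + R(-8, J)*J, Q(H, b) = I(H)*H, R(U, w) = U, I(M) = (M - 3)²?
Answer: 1816145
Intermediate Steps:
I(M) = (-3 + M)²
Q(H, b) = H*(-3 + H)² (Q(H, b) = (-3 + H)²*H = H*(-3 + H)²)
Y(K, J) = 9 + 8*J + 12*K (Y(K, J) = 9 - (-12*K - 8*J) = 9 + (8*J + 12*K) = 9 + 8*J + 12*K)
Y(-34, 133) - Q(-120, 42) = (9 + 8*133 + 12*(-34)) - (-120)*(-3 - 120)² = (9 + 1064 - 408) - (-120)*(-123)² = 665 - (-120)*15129 = 665 - 1*(-1815480) = 665 + 1815480 = 1816145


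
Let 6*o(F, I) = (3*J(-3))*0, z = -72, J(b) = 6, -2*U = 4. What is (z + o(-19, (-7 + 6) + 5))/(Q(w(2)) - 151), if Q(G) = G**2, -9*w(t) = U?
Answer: 5832/12227 ≈ 0.47698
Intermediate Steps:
U = -2 (U = -1/2*4 = -2)
o(F, I) = 0 (o(F, I) = ((3*6)*0)/6 = (18*0)/6 = (1/6)*0 = 0)
w(t) = 2/9 (w(t) = -1/9*(-2) = 2/9)
(z + o(-19, (-7 + 6) + 5))/(Q(w(2)) - 151) = (-72 + 0)/((2/9)**2 - 151) = -72/(4/81 - 151) = -72/(-12227/81) = -72*(-81/12227) = 5832/12227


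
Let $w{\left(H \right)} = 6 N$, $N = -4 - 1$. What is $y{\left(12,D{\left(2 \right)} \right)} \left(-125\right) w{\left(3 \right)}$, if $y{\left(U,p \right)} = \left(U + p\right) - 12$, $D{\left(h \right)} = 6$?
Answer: $22500$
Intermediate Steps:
$N = -5$
$w{\left(H \right)} = -30$ ($w{\left(H \right)} = 6 \left(-5\right) = -30$)
$y{\left(U,p \right)} = -12 + U + p$
$y{\left(12,D{\left(2 \right)} \right)} \left(-125\right) w{\left(3 \right)} = \left(-12 + 12 + 6\right) \left(-125\right) \left(-30\right) = 6 \left(-125\right) \left(-30\right) = \left(-750\right) \left(-30\right) = 22500$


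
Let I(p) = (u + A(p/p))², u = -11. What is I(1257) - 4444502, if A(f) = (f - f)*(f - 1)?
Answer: -4444381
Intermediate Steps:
A(f) = 0 (A(f) = 0*(-1 + f) = 0)
I(p) = 121 (I(p) = (-11 + 0)² = (-11)² = 121)
I(1257) - 4444502 = 121 - 4444502 = -4444381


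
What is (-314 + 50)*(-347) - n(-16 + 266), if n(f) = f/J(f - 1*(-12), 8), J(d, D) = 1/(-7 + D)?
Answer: 91358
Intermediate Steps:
n(f) = f (n(f) = f/(1/(-7 + 8)) = f/(1/1) = f/1 = f*1 = f)
(-314 + 50)*(-347) - n(-16 + 266) = (-314 + 50)*(-347) - (-16 + 266) = -264*(-347) - 1*250 = 91608 - 250 = 91358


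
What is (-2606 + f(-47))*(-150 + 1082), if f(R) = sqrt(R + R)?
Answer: -2428792 + 932*I*sqrt(94) ≈ -2.4288e+6 + 9036.1*I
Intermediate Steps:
f(R) = sqrt(2)*sqrt(R) (f(R) = sqrt(2*R) = sqrt(2)*sqrt(R))
(-2606 + f(-47))*(-150 + 1082) = (-2606 + sqrt(2)*sqrt(-47))*(-150 + 1082) = (-2606 + sqrt(2)*(I*sqrt(47)))*932 = (-2606 + I*sqrt(94))*932 = -2428792 + 932*I*sqrt(94)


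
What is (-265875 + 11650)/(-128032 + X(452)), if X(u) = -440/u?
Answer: 28727425/14467726 ≈ 1.9856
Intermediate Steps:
(-265875 + 11650)/(-128032 + X(452)) = (-265875 + 11650)/(-128032 - 440/452) = -254225/(-128032 - 440*1/452) = -254225/(-128032 - 110/113) = -254225/(-14467726/113) = -254225*(-113/14467726) = 28727425/14467726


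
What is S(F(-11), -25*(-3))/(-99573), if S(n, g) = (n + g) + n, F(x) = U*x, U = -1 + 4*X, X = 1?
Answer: -3/33191 ≈ -9.0386e-5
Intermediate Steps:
U = 3 (U = -1 + 4*1 = -1 + 4 = 3)
F(x) = 3*x
S(n, g) = g + 2*n (S(n, g) = (g + n) + n = g + 2*n)
S(F(-11), -25*(-3))/(-99573) = (-25*(-3) + 2*(3*(-11)))/(-99573) = (75 + 2*(-33))*(-1/99573) = (75 - 66)*(-1/99573) = 9*(-1/99573) = -3/33191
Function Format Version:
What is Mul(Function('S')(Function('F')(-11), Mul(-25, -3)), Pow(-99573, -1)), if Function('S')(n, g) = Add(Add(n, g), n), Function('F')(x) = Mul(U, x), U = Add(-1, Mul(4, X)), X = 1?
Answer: Rational(-3, 33191) ≈ -9.0386e-5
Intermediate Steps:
U = 3 (U = Add(-1, Mul(4, 1)) = Add(-1, 4) = 3)
Function('F')(x) = Mul(3, x)
Function('S')(n, g) = Add(g, Mul(2, n)) (Function('S')(n, g) = Add(Add(g, n), n) = Add(g, Mul(2, n)))
Mul(Function('S')(Function('F')(-11), Mul(-25, -3)), Pow(-99573, -1)) = Mul(Add(Mul(-25, -3), Mul(2, Mul(3, -11))), Pow(-99573, -1)) = Mul(Add(75, Mul(2, -33)), Rational(-1, 99573)) = Mul(Add(75, -66), Rational(-1, 99573)) = Mul(9, Rational(-1, 99573)) = Rational(-3, 33191)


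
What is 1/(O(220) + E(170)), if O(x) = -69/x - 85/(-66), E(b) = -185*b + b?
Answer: -660/20644157 ≈ -3.1970e-5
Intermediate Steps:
E(b) = -184*b
O(x) = 85/66 - 69/x (O(x) = -69/x - 85*(-1/66) = -69/x + 85/66 = 85/66 - 69/x)
1/(O(220) + E(170)) = 1/((85/66 - 69/220) - 184*170) = 1/((85/66 - 69*1/220) - 31280) = 1/((85/66 - 69/220) - 31280) = 1/(643/660 - 31280) = 1/(-20644157/660) = -660/20644157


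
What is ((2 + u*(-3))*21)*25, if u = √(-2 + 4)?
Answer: 1050 - 1575*√2 ≈ -1177.4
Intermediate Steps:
u = √2 ≈ 1.4142
((2 + u*(-3))*21)*25 = ((2 + √2*(-3))*21)*25 = ((2 - 3*√2)*21)*25 = (42 - 63*√2)*25 = 1050 - 1575*√2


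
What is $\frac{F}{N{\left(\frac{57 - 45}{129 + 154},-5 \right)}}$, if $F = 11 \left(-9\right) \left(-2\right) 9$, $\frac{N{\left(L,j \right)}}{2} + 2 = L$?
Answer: $- \frac{252153}{554} \approx -455.15$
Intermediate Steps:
$N{\left(L,j \right)} = -4 + 2 L$
$F = 1782$ ($F = 11 \cdot 18 \cdot 9 = 11 \cdot 162 = 1782$)
$\frac{F}{N{\left(\frac{57 - 45}{129 + 154},-5 \right)}} = \frac{1782}{-4 + 2 \frac{57 - 45}{129 + 154}} = \frac{1782}{-4 + 2 \cdot \frac{12}{283}} = \frac{1782}{-4 + \frac{24}{283}} = \frac{1782}{- \frac{1108}{283}} = 1782 \left(- \frac{283}{1108}\right) = - \frac{252153}{554}$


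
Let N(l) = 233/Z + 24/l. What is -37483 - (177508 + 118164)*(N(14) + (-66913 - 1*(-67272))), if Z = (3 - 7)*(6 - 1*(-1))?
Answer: -729611287/7 ≈ -1.0423e+8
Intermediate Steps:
Z = -28 (Z = -4*(6 + 1) = -4*7 = -28)
N(l) = -233/28 + 24/l (N(l) = 233/(-28) + 24/l = 233*(-1/28) + 24/l = -233/28 + 24/l)
-37483 - (177508 + 118164)*(N(14) + (-66913 - 1*(-67272))) = -37483 - (177508 + 118164)*((-233/28 + 24/14) + (-66913 - 1*(-67272))) = -37483 - 295672*((-233/28 + 24*(1/14)) + (-66913 + 67272)) = -37483 - 295672*((-233/28 + 12/7) + 359) = -37483 - 295672*(-185/28 + 359) = -37483 - 295672*9867/28 = -37483 - 1*729348906/7 = -37483 - 729348906/7 = -729611287/7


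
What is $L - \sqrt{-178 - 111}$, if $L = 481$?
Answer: $481 - 17 i \approx 481.0 - 17.0 i$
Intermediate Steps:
$L - \sqrt{-178 - 111} = 481 - \sqrt{-178 - 111} = 481 - \sqrt{-289} = 481 - 17 i$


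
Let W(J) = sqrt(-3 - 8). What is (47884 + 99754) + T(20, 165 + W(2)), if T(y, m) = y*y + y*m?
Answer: 151338 + 20*I*sqrt(11) ≈ 1.5134e+5 + 66.333*I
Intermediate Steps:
W(J) = I*sqrt(11) (W(J) = sqrt(-11) = I*sqrt(11))
T(y, m) = y**2 + m*y
(47884 + 99754) + T(20, 165 + W(2)) = (47884 + 99754) + 20*((165 + I*sqrt(11)) + 20) = 147638 + 20*(185 + I*sqrt(11)) = 147638 + (3700 + 20*I*sqrt(11)) = 151338 + 20*I*sqrt(11)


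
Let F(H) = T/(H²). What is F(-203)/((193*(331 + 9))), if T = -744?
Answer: -186/676033645 ≈ -2.7513e-7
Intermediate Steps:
F(H) = -744/H²
F(-203)/((193*(331 + 9))) = (-744/(-203)²)/((193*(331 + 9))) = (-744*1/41209)/((193*340)) = -744/41209/65620 = -744/41209*1/65620 = -186/676033645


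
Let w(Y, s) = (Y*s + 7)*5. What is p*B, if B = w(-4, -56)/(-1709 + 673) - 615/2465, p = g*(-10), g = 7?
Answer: 3484215/36482 ≈ 95.505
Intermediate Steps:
w(Y, s) = 35 + 5*Y*s (w(Y, s) = (7 + Y*s)*5 = 35 + 5*Y*s)
p = -70 (p = 7*(-10) = -70)
B = -99549/72964 (B = (35 + 5*(-4)*(-56))/(-1709 + 673) - 615/2465 = (35 + 1120)/(-1036) - 615*1/2465 = 1155*(-1/1036) - 123/493 = -165/148 - 123/493 = -99549/72964 ≈ -1.3644)
p*B = -70*(-99549/72964) = 3484215/36482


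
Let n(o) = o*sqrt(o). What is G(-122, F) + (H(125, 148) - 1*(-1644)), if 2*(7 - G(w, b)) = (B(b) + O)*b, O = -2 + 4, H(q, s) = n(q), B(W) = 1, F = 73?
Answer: 3083/2 + 625*sqrt(5) ≈ 2939.0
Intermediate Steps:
n(o) = o**(3/2)
H(q, s) = q**(3/2)
O = 2
G(w, b) = 7 - 3*b/2 (G(w, b) = 7 - (1 + 2)*b/2 = 7 - 3*b/2)
G(-122, F) + (H(125, 148) - 1*(-1644)) = (7 - 3/2*73) + (125**(3/2) - 1*(-1644)) = (7 - 219/2) + (625*sqrt(5) + 1644) = -205/2 + (1644 + 625*sqrt(5)) = 3083/2 + 625*sqrt(5)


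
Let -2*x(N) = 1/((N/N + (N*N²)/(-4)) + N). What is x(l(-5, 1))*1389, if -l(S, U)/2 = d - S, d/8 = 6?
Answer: -1389/595298 ≈ -0.0023333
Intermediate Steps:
d = 48 (d = 8*6 = 48)
l(S, U) = -96 + 2*S (l(S, U) = -2*(48 - S) = -96 + 2*S)
x(N) = -1/(2*(1 + N - N³/4)) (x(N) = -1/(2*((N/N + (N*N²)/(-4)) + N)) = -1/(2*((1 + N³*(-¼)) + N)) = -1/(2*((1 - N³/4) + N)) = -1/(2*(1 + N - N³/4)))
x(l(-5, 1))*1389 = (2/(-4 + (-96 + 2*(-5))³ - 4*(-96 + 2*(-5))))*1389 = (2/(-4 + (-96 - 10)³ - 4*(-96 - 10)))*1389 = (2/(-4 + (-106)³ - 4*(-106)))*1389 = (2/(-4 - 1191016 + 424))*1389 = (2/(-1190596))*1389 = (2*(-1/1190596))*1389 = -1/595298*1389 = -1389/595298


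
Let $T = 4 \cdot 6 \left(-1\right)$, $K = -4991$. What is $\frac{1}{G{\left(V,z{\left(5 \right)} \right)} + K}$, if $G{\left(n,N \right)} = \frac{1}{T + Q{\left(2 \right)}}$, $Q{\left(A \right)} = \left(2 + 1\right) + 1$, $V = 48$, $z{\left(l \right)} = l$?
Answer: $- \frac{20}{99821} \approx -0.00020036$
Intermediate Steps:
$T = -24$ ($T = 24 \left(-1\right) = -24$)
$Q{\left(A \right)} = 4$ ($Q{\left(A \right)} = 3 + 1 = 4$)
$G{\left(n,N \right)} = - \frac{1}{20}$ ($G{\left(n,N \right)} = \frac{1}{-24 + 4} = \frac{1}{-20} = - \frac{1}{20}$)
$\frac{1}{G{\left(V,z{\left(5 \right)} \right)} + K} = \frac{1}{- \frac{1}{20} - 4991} = \frac{1}{- \frac{99821}{20}} = - \frac{20}{99821}$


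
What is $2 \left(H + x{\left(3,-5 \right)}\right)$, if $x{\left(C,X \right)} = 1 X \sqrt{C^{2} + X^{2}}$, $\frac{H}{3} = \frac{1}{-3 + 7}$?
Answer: $\frac{3}{2} - 10 \sqrt{34} \approx -56.81$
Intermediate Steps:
$H = \frac{3}{4}$ ($H = \frac{3}{-3 + 7} = \frac{3}{4} \approx 0.75$)
$x{\left(C,X \right)} = X \sqrt{C^{2} + X^{2}}$
$2 \left(H + x{\left(3,-5 \right)}\right) = 2 \left(\frac{3}{4} - 5 \sqrt{3^{2} + \left(-5\right)^{2}}\right) = 2 \left(\frac{3}{4} - 5 \sqrt{9 + 25}\right) = 2 \left(\frac{3}{4} - 5 \sqrt{34}\right) = \frac{3}{2} - 10 \sqrt{34}$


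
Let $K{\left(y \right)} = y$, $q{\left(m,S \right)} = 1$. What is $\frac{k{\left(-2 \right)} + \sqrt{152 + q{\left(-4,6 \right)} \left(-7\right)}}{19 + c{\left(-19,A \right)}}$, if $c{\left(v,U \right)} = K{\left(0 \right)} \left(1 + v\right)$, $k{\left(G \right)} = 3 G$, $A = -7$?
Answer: $- \frac{6}{19} + \frac{\sqrt{145}}{19} \approx 0.31798$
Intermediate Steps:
$c{\left(v,U \right)} = 0$ ($c{\left(v,U \right)} = 0 \left(1 + v\right) = 0$)
$\frac{k{\left(-2 \right)} + \sqrt{152 + q{\left(-4,6 \right)} \left(-7\right)}}{19 + c{\left(-19,A \right)}} = \frac{3 \left(-2\right) + \sqrt{152 + 1 \left(-7\right)}}{19 + 0} = \frac{-6 + \sqrt{152 - 7}}{19} = \left(-6 + \sqrt{145}\right) \frac{1}{19} = - \frac{6}{19} + \frac{\sqrt{145}}{19}$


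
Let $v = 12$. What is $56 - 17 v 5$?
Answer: $-964$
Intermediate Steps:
$56 - 17 v 5 = 56 - 17 \cdot 12 \cdot 5 = 56 - 1020 = -964$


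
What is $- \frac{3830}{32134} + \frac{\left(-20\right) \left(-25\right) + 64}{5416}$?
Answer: $- \frac{327463}{21754718} \approx -0.015052$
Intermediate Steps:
$- \frac{3830}{32134} + \frac{\left(-20\right) \left(-25\right) + 64}{5416} = \left(-3830\right) \frac{1}{32134} + \left(500 + 64\right) \frac{1}{5416} = - \frac{1915}{16067} + 564 \cdot \frac{1}{5416} = - \frac{1915}{16067} + \frac{141}{1354} = - \frac{327463}{21754718}$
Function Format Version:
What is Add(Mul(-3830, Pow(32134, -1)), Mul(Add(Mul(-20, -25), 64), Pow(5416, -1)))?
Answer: Rational(-327463, 21754718) ≈ -0.015052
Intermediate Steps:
Add(Mul(-3830, Pow(32134, -1)), Mul(Add(Mul(-20, -25), 64), Pow(5416, -1))) = Add(Mul(-3830, Rational(1, 32134)), Mul(Add(500, 64), Rational(1, 5416))) = Add(Rational(-1915, 16067), Mul(564, Rational(1, 5416))) = Add(Rational(-1915, 16067), Rational(141, 1354)) = Rational(-327463, 21754718)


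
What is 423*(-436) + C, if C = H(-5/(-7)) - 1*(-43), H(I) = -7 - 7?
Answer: -184399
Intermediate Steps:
H(I) = -14
C = 29 (C = -14 - 1*(-43) = -14 + 43 = 29)
423*(-436) + C = 423*(-436) + 29 = -184428 + 29 = -184399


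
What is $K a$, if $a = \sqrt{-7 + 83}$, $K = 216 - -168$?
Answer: $768 \sqrt{19} \approx 3347.6$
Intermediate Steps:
$K = 384$ ($K = 216 + 168 = 384$)
$a = 2 \sqrt{19}$ ($a = \sqrt{76} = 2 \sqrt{19} \approx 8.7178$)
$K a = 384 \cdot 2 \sqrt{19} = 768 \sqrt{19}$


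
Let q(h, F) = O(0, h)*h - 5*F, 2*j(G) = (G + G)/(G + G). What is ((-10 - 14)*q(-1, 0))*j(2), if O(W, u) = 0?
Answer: 0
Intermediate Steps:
j(G) = ½ (j(G) = ((G + G)/(G + G))/2 = ((2*G)/((2*G)))/2 = ((2*G)*(1/(2*G)))/2 = (½)*1 = ½)
q(h, F) = -5*F (q(h, F) = 0*h - 5*F = 0 - 5*F = -5*F)
((-10 - 14)*q(-1, 0))*j(2) = ((-10 - 14)*(-5*0))*(½) = -24*0*(½) = 0*(½) = 0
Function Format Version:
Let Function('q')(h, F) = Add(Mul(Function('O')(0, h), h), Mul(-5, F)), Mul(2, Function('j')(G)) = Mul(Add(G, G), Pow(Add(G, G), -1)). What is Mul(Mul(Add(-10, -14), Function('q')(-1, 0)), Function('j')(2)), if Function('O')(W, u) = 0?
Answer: 0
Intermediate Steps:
Function('j')(G) = Rational(1, 2) (Function('j')(G) = Mul(Rational(1, 2), Mul(Add(G, G), Pow(Add(G, G), -1))) = Mul(Rational(1, 2), Mul(Mul(2, G), Pow(Mul(2, G), -1))) = Mul(Rational(1, 2), Mul(Mul(2, G), Mul(Rational(1, 2), Pow(G, -1)))) = Mul(Rational(1, 2), 1) = Rational(1, 2))
Function('q')(h, F) = Mul(-5, F) (Function('q')(h, F) = Add(Mul(0, h), Mul(-5, F)) = Add(0, Mul(-5, F)) = Mul(-5, F))
Mul(Mul(Add(-10, -14), Function('q')(-1, 0)), Function('j')(2)) = Mul(Mul(Add(-10, -14), Mul(-5, 0)), Rational(1, 2)) = Mul(Mul(-24, 0), Rational(1, 2)) = Mul(0, Rational(1, 2)) = 0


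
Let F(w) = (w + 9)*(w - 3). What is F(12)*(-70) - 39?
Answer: -13269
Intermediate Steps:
F(w) = (-3 + w)*(9 + w) (F(w) = (9 + w)*(-3 + w) = (-3 + w)*(9 + w))
F(12)*(-70) - 39 = (-27 + 12**2 + 6*12)*(-70) - 39 = (-27 + 144 + 72)*(-70) - 39 = 189*(-70) - 39 = -13230 - 39 = -13269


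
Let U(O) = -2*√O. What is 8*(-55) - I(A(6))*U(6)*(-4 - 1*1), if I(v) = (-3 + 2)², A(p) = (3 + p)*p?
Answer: -440 - 10*√6 ≈ -464.50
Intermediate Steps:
A(p) = p*(3 + p)
I(v) = 1 (I(v) = (-1)² = 1)
8*(-55) - I(A(6))*U(6)*(-4 - 1*1) = 8*(-55) - 1*(-2*√6)*(-4 - 1*1) = -440 - (-2*√6)*(-4 - 1) = -440 - (-2*√6)*(-5) = -440 - 10*√6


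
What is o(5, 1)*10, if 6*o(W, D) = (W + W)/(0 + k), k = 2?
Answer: 25/3 ≈ 8.3333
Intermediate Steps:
o(W, D) = W/6 (o(W, D) = ((W + W)/(0 + 2))/6 = ((2*W)/2)/6 = ((2*W)*(½))/6 = W/6)
o(5, 1)*10 = ((⅙)*5)*10 = (⅚)*10 = 25/3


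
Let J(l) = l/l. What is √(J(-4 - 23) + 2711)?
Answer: 2*√678 ≈ 52.077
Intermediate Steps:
J(l) = 1
√(J(-4 - 23) + 2711) = √(1 + 2711) = √2712 = 2*√678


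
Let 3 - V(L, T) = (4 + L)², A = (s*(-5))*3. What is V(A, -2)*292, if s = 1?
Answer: -34456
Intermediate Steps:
A = -15 (A = (1*(-5))*3 = -5*3 = -15)
V(L, T) = 3 - (4 + L)²
V(A, -2)*292 = (3 - (4 - 15)²)*292 = (3 - 1*(-11)²)*292 = (3 - 1*121)*292 = (3 - 121)*292 = -118*292 = -34456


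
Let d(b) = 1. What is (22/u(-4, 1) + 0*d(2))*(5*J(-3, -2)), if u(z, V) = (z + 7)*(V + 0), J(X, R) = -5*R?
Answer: 1100/3 ≈ 366.67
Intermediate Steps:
u(z, V) = V*(7 + z) (u(z, V) = (7 + z)*V = V*(7 + z))
(22/u(-4, 1) + 0*d(2))*(5*J(-3, -2)) = (22/((1*(7 - 4))) + 0*1)*(5*(-5*(-2))) = (22/((1*3)) + 0)*(5*10) = (22/3 + 0)*50 = (22/3)*50 = 1100/3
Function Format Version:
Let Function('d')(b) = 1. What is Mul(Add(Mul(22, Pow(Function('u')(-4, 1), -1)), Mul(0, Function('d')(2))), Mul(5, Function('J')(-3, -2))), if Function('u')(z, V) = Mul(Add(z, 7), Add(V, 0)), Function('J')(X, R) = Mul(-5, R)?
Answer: Rational(1100, 3) ≈ 366.67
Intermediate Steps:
Function('u')(z, V) = Mul(V, Add(7, z)) (Function('u')(z, V) = Mul(Add(7, z), V) = Mul(V, Add(7, z)))
Mul(Add(Mul(22, Pow(Function('u')(-4, 1), -1)), Mul(0, Function('d')(2))), Mul(5, Function('J')(-3, -2))) = Mul(Add(Mul(22, Pow(Mul(1, Add(7, -4)), -1)), Mul(0, 1)), Mul(5, Mul(-5, -2))) = Mul(Add(Mul(22, Pow(Mul(1, 3), -1)), 0), Mul(5, 10)) = Mul(Add(Mul(22, Pow(3, -1)), 0), 50) = Mul(Add(Mul(22, Rational(1, 3)), 0), 50) = Mul(Add(Rational(22, 3), 0), 50) = Mul(Rational(22, 3), 50) = Rational(1100, 3)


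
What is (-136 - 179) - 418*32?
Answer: -13691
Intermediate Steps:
(-136 - 179) - 418*32 = -315 - 13376 = -13691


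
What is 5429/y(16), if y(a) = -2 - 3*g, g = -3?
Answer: 5429/7 ≈ 775.57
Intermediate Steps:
y(a) = 7 (y(a) = -2 - 3*(-3) = -2 + 9 = 7)
5429/y(16) = 5429/7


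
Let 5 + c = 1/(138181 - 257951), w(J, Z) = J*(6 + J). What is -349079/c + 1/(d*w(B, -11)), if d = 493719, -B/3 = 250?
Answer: 1279803527629177806539/18331175245878000 ≈ 69816.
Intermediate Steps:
B = -750 (B = -3*250 = -750)
c = -598851/119770 (c = -5 + 1/(138181 - 257951) = -5 + 1/(-119770) = -5 - 1/119770 = -598851/119770 ≈ -5.0000)
-349079/c + 1/(d*w(B, -11)) = -349079/(-598851/119770) + 1/(493719*((-750*(6 - 750)))) = -349079*(-119770/598851) + 1/(493719*((-750*(-744)))) = 41809191830/598851 + (1/493719)/558000 = 41809191830/598851 + (1/493719)*(1/558000) = 41809191830/598851 + 1/275495202000 = 1279803527629177806539/18331175245878000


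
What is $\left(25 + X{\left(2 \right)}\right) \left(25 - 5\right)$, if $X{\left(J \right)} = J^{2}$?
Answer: $580$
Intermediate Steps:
$\left(25 + X{\left(2 \right)}\right) \left(25 - 5\right) = \left(25 + 2^{2}\right) \left(25 - 5\right) = \left(25 + 4\right) 20 = 29 \cdot 20 = 580$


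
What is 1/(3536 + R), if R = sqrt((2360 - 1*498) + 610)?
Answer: 442/1562603 - sqrt(618)/6250412 ≈ 0.00027888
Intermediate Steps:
R = 2*sqrt(618) (R = sqrt((2360 - 498) + 610) = sqrt(1862 + 610) = sqrt(2472) = 2*sqrt(618) ≈ 49.719)
1/(3536 + R) = 1/(3536 + 2*sqrt(618))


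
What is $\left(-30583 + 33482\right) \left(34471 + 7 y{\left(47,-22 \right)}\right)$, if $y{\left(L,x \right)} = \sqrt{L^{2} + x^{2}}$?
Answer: $99931429 + 20293 \sqrt{2693} \approx 1.0098 \cdot 10^{8}$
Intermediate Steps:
$\left(-30583 + 33482\right) \left(34471 + 7 y{\left(47,-22 \right)}\right) = \left(-30583 + 33482\right) \left(34471 + 7 \sqrt{47^{2} + \left(-22\right)^{2}}\right) = 2899 \left(34471 + 7 \sqrt{2209 + 484}\right) = 2899 \left(34471 + 7 \sqrt{2693}\right) = 99931429 + 20293 \sqrt{2693}$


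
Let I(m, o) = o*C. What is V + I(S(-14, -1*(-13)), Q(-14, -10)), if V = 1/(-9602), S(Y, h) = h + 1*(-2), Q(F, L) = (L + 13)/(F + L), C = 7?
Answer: -33611/38408 ≈ -0.87510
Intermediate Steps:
Q(F, L) = (13 + L)/(F + L)
S(Y, h) = -2 + h (S(Y, h) = h - 2 = -2 + h)
I(m, o) = 7*o (I(m, o) = o*7 = 7*o)
V = -1/9602 ≈ -0.00010414
V + I(S(-14, -1*(-13)), Q(-14, -10)) = -1/9602 + 7*((13 - 10)/(-14 - 10)) = -1/9602 + 7*(3/(-24)) = -1/9602 + 7*(-1/24*3) = -1/9602 + 7*(-⅛) = -1/9602 - 7/8 = -33611/38408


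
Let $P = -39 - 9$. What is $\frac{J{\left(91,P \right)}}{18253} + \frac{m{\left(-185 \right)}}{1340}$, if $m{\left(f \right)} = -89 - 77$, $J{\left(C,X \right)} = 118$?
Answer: $- \frac{1435939}{12229510} \approx -0.11742$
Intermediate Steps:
$P = -48$
$m{\left(f \right)} = -166$
$\frac{J{\left(91,P \right)}}{18253} + \frac{m{\left(-185 \right)}}{1340} = \frac{118}{18253} - \frac{166}{1340} = 118 \cdot \frac{1}{18253} - \frac{83}{670} = \frac{118}{18253} - \frac{83}{670} = - \frac{1435939}{12229510}$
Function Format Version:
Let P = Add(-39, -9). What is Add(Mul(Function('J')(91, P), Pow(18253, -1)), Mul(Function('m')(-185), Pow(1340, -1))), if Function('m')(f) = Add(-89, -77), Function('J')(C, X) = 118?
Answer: Rational(-1435939, 12229510) ≈ -0.11742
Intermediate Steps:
P = -48
Function('m')(f) = -166
Add(Mul(Function('J')(91, P), Pow(18253, -1)), Mul(Function('m')(-185), Pow(1340, -1))) = Add(Mul(118, Pow(18253, -1)), Mul(-166, Pow(1340, -1))) = Add(Mul(118, Rational(1, 18253)), Mul(-166, Rational(1, 1340))) = Add(Rational(118, 18253), Rational(-83, 670)) = Rational(-1435939, 12229510)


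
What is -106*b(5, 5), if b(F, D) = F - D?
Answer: 0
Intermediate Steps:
-106*b(5, 5) = -106*(5 - 1*5) = -106*(5 - 5) = -106*0 = 0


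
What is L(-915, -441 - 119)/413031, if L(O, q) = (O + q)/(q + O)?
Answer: 1/413031 ≈ 2.4211e-6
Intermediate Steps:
L(O, q) = 1 (L(O, q) = (O + q)/(O + q) = 1)
L(-915, -441 - 119)/413031 = 1/413031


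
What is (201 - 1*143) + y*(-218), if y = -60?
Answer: 13138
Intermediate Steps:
(201 - 1*143) + y*(-218) = (201 - 1*143) - 60*(-218) = (201 - 143) + 13080 = 58 + 13080 = 13138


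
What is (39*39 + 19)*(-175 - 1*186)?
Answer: -555940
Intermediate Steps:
(39*39 + 19)*(-175 - 1*186) = (1521 + 19)*(-175 - 186) = 1540*(-361) = -555940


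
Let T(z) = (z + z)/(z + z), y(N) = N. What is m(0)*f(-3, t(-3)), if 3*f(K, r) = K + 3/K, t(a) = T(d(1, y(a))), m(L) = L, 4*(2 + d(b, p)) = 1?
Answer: 0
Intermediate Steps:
d(b, p) = -7/4 (d(b, p) = -2 + (¼)*1 = -2 + ¼ = -7/4)
T(z) = 1 (T(z) = (2*z)/((2*z)) = (2*z)*(1/(2*z)) = 1)
t(a) = 1
f(K, r) = 1/K + K/3 (f(K, r) = (K + 3/K)/3 = 1/K + K/3)
m(0)*f(-3, t(-3)) = 0*(1/(-3) + (⅓)*(-3)) = 0*(-⅓ - 1) = 0*(-4/3) = 0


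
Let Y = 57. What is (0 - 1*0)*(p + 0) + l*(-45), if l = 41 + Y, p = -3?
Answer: -4410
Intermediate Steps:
l = 98 (l = 41 + 57 = 98)
(0 - 1*0)*(p + 0) + l*(-45) = (0 - 1*0)*(-3 + 0) + 98*(-45) = (0 + 0)*(-3) - 4410 = 0*(-3) - 4410 = 0 - 4410 = -4410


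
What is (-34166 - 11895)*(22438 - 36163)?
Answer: 632187225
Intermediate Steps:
(-34166 - 11895)*(22438 - 36163) = -46061*(-13725) = 632187225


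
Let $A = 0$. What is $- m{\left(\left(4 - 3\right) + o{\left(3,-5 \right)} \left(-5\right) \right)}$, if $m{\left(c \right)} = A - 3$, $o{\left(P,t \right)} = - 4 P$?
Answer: $3$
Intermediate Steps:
$m{\left(c \right)} = -3$ ($m{\left(c \right)} = 0 - 3 = -3$)
$- m{\left(\left(4 - 3\right) + o{\left(3,-5 \right)} \left(-5\right) \right)} = \left(-1\right) \left(-3\right) = 3$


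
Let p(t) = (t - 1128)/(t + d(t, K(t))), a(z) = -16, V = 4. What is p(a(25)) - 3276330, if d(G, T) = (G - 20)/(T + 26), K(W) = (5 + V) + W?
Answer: -278482616/85 ≈ -3.2763e+6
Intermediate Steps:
K(W) = 9 + W (K(W) = (5 + 4) + W = 9 + W)
d(G, T) = (-20 + G)/(26 + T)
p(t) = (-1128 + t)/(t + (-20 + t)/(35 + t)) (p(t) = (t - 1128)/(t + (-20 + t)/(26 + (9 + t))) = (-1128 + t)/(t + (-20 + t)/(35 + t)))
p(a(25)) - 3276330 = (-1128 - 16)*(35 - 16)/(-20 - 16 - 16*(35 - 16)) - 3276330 = -1144*19/(-20 - 16 - 16*19) - 3276330 = -1144*19/(-20 - 16 - 304) - 3276330 = -1144*19/(-340) - 3276330 = -1/340*(-1144)*19 - 3276330 = 5434/85 - 3276330 = -278482616/85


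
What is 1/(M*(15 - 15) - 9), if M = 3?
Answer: -1/9 ≈ -0.11111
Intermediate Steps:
1/(M*(15 - 15) - 9) = 1/(3*(15 - 15) - 9) = 1/(3*0 - 9) = 1/(0 - 9) = 1/(-9) = -1/9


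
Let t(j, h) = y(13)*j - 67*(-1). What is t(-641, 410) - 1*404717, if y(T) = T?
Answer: -412983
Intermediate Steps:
t(j, h) = 67 + 13*j (t(j, h) = 13*j - 67*(-1) = 13*j + 67 = 67 + 13*j)
t(-641, 410) - 1*404717 = (67 + 13*(-641)) - 1*404717 = (67 - 8333) - 404717 = -8266 - 404717 = -412983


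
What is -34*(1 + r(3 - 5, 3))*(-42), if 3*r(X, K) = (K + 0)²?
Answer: 5712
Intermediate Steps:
r(X, K) = K²/3 (r(X, K) = (K + 0)²/3 = K²/3)
-34*(1 + r(3 - 5, 3))*(-42) = -34*(1 + (⅓)*3²)*(-42) = -34*(1 + (⅓)*9)*(-42) = -34*(1 + 3)*(-42) = -34*4*(-42) = -136*(-42) = 5712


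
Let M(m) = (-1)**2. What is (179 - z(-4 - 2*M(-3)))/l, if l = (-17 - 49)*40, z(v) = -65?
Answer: -61/660 ≈ -0.092424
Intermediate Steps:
M(m) = 1
l = -2640 (l = -66*40 = -2640)
(179 - z(-4 - 2*M(-3)))/l = (179 - 1*(-65))/(-2640) = (179 + 65)*(-1/2640) = 244*(-1/2640) = -61/660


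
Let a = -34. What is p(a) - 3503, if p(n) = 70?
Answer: -3433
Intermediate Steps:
p(a) - 3503 = 70 - 3503 = -3433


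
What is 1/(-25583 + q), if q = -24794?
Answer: -1/50377 ≈ -1.9850e-5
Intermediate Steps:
1/(-25583 + q) = 1/(-25583 - 24794) = 1/(-50377) = -1/50377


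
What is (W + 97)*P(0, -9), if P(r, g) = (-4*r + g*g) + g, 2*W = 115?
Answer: 11124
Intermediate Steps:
W = 115/2 (W = (½)*115 = 115/2 ≈ 57.500)
P(r, g) = g + g² - 4*r (P(r, g) = (-4*r + g²) + g = (g² - 4*r) + g = g + g² - 4*r)
(W + 97)*P(0, -9) = (115/2 + 97)*(-9 + (-9)² - 4*0) = 309*(-9 + 81 + 0)/2 = (309/2)*72 = 11124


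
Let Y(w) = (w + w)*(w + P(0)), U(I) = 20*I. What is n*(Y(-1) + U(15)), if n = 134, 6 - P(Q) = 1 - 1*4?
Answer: 38056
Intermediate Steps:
P(Q) = 9 (P(Q) = 6 - (1 - 1*4) = 6 - (1 - 4) = 6 - 1*(-3) = 6 + 3 = 9)
Y(w) = 2*w*(9 + w) (Y(w) = (w + w)*(w + 9) = (2*w)*(9 + w) = 2*w*(9 + w))
n*(Y(-1) + U(15)) = 134*(2*(-1)*(9 - 1) + 20*15) = 134*(2*(-1)*8 + 300) = 134*(-16 + 300) = 134*284 = 38056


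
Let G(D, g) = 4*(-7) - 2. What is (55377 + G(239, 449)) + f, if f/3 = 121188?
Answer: 418911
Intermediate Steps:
G(D, g) = -30 (G(D, g) = -28 - 2 = -30)
f = 363564 (f = 3*121188 = 363564)
(55377 + G(239, 449)) + f = (55377 - 30) + 363564 = 55347 + 363564 = 418911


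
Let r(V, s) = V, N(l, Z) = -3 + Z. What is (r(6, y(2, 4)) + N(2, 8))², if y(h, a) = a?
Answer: 121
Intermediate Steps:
(r(6, y(2, 4)) + N(2, 8))² = (6 + (-3 + 8))² = (6 + 5)² = 11² = 121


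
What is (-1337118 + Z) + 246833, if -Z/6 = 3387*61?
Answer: -2329927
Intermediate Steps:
Z = -1239642 (Z = -20322*61 = -6*206607 = -1239642)
(-1337118 + Z) + 246833 = (-1337118 - 1239642) + 246833 = -2576760 + 246833 = -2329927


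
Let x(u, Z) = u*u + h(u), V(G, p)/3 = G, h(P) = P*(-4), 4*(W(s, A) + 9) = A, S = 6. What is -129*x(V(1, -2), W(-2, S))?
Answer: 387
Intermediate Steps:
W(s, A) = -9 + A/4
h(P) = -4*P
V(G, p) = 3*G
x(u, Z) = u**2 - 4*u (x(u, Z) = u*u - 4*u = u**2 - 4*u)
-129*x(V(1, -2), W(-2, S)) = -129*3*1*(-4 + 3*1) = -387*(-4 + 3) = -387*(-1) = -129*(-3) = 387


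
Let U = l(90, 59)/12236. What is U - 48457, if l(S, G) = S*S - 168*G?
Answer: -148230416/3059 ≈ -48457.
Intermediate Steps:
l(S, G) = S² - 168*G
U = -453/3059 (U = (90² - 168*59)/12236 = (8100 - 9912)*(1/12236) = -1812*1/12236 = -453/3059 ≈ -0.14809)
U - 48457 = -453/3059 - 48457 = -148230416/3059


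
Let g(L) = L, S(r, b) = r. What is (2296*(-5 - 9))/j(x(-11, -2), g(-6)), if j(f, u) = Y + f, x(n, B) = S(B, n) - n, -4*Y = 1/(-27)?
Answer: -495936/139 ≈ -3567.9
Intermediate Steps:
Y = 1/108 (Y = -¼/(-27) = -¼*(-1/27) = 1/108 ≈ 0.0092593)
x(n, B) = B - n
j(f, u) = 1/108 + f
(2296*(-5 - 9))/j(x(-11, -2), g(-6)) = (2296*(-5 - 9))/(1/108 + (-2 - 1*(-11))) = (2296*(-14))/(1/108 + (-2 + 11)) = -32144/(1/108 + 9) = -32144/973/108 = -32144*108/973 = -495936/139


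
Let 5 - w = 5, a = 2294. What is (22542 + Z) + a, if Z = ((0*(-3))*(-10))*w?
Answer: 24836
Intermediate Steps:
w = 0 (w = 5 - 1*5 = 5 - 5 = 0)
Z = 0 (Z = ((0*(-3))*(-10))*0 = (0*(-10))*0 = 0*0 = 0)
(22542 + Z) + a = (22542 + 0) + 2294 = 22542 + 2294 = 24836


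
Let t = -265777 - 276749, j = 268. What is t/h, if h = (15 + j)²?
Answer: -542526/80089 ≈ -6.7740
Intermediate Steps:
t = -542526
h = 80089 (h = (15 + 268)² = 283² = 80089)
t/h = -542526/80089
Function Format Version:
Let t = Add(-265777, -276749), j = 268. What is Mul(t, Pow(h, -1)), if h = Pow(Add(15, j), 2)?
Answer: Rational(-542526, 80089) ≈ -6.7740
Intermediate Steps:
t = -542526
h = 80089 (h = Pow(Add(15, 268), 2) = Pow(283, 2) = 80089)
Mul(t, Pow(h, -1)) = Mul(-542526, Pow(80089, -1)) = Mul(-542526, Rational(1, 80089)) = Rational(-542526, 80089)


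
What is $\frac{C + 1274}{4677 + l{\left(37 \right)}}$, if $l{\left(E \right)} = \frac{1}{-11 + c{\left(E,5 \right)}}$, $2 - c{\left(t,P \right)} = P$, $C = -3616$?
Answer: $- \frac{32788}{65477} \approx -0.50076$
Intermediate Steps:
$c{\left(t,P \right)} = 2 - P$
$l{\left(E \right)} = - \frac{1}{14}$ ($l{\left(E \right)} = \frac{1}{-11 + \left(2 - 5\right)} = \frac{1}{-11 - 3} = \frac{1}{-14} = - \frac{1}{14}$)
$\frac{C + 1274}{4677 + l{\left(37 \right)}} = \frac{-3616 + 1274}{4677 - \frac{1}{14}} = - \frac{2342}{\frac{65477}{14}} = \left(-2342\right) \frac{14}{65477} = - \frac{32788}{65477}$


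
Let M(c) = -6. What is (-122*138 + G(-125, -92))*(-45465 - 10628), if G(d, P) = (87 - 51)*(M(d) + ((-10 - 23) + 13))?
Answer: 996884796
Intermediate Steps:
G(d, P) = -936 (G(d, P) = (87 - 51)*(-6 + ((-10 - 23) + 13)) = 36*(-6 + (-33 + 13)) = 36*(-6 - 20) = 36*(-26) = -936)
(-122*138 + G(-125, -92))*(-45465 - 10628) = (-122*138 - 936)*(-45465 - 10628) = (-16836 - 936)*(-56093) = -17772*(-56093) = 996884796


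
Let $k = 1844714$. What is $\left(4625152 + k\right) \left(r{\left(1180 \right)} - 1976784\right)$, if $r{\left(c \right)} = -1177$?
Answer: $-12797142623226$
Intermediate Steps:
$\left(4625152 + k\right) \left(r{\left(1180 \right)} - 1976784\right) = \left(4625152 + 1844714\right) \left(-1177 - 1976784\right) = 6469866 \left(-1977961\right) = -12797142623226$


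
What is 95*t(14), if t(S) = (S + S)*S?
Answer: 37240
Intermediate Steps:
t(S) = 2*S**2 (t(S) = (2*S)*S = 2*S**2)
95*t(14) = 95*(2*14**2) = 95*(2*196) = 95*392 = 37240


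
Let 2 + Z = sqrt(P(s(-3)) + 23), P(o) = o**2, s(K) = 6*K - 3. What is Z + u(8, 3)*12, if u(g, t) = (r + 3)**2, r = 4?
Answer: 586 + 4*sqrt(29) ≈ 607.54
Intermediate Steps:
s(K) = -3 + 6*K
Z = -2 + 4*sqrt(29) (Z = -2 + sqrt((-3 + 6*(-3))**2 + 23) = -2 + sqrt((-3 - 18)**2 + 23) = -2 + sqrt((-21)**2 + 23) = -2 + sqrt(441 + 23) = -2 + sqrt(464) = -2 + 4*sqrt(29) ≈ 19.541)
u(g, t) = 49 (u(g, t) = (4 + 3)**2 = 7**2 = 49)
Z + u(8, 3)*12 = (-2 + 4*sqrt(29)) + 49*12 = (-2 + 4*sqrt(29)) + 588 = 586 + 4*sqrt(29)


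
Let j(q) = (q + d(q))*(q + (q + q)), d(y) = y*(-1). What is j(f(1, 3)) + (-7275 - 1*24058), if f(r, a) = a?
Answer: -31333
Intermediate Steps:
d(y) = -y
j(q) = 0 (j(q) = (q - q)*(q + (q + q)) = 0*(q + 2*q) = 0*(3*q) = 0)
j(f(1, 3)) + (-7275 - 1*24058) = 0 + (-7275 - 1*24058) = 0 + (-7275 - 24058) = 0 - 31333 = -31333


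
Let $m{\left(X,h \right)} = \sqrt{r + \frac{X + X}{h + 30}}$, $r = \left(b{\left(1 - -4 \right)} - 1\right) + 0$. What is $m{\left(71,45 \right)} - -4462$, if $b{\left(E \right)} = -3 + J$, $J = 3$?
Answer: $4462 + \frac{\sqrt{201}}{15} \approx 4462.9$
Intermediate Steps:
$b{\left(E \right)} = 0$ ($b{\left(E \right)} = -3 + 3 = 0$)
$r = -1$ ($r = \left(0 - 1\right) + 0 = -1 + 0 = -1$)
$m{\left(X,h \right)} = \sqrt{-1 + \frac{2 X}{30 + h}}$ ($m{\left(X,h \right)} = \sqrt{-1 + \frac{X + X}{h + 30}} = \sqrt{-1 + \frac{2 X}{30 + h}}$)
$m{\left(71,45 \right)} - -4462 = \sqrt{\frac{-30 - 45 + 2 \cdot 71}{30 + 45}} - -4462 = \sqrt{\frac{-30 - 45 + 142}{75}} + 4462 = \sqrt{\frac{1}{75} \cdot 67} + 4462 = \sqrt{\frac{67}{75}} + 4462 = \frac{\sqrt{201}}{15} + 4462 = 4462 + \frac{\sqrt{201}}{15}$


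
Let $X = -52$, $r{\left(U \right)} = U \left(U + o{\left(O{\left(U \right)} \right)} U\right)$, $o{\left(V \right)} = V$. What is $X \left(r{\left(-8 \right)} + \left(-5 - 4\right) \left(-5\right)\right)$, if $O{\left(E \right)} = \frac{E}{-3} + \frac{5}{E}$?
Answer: $- \frac{37388}{3} \approx -12463.0$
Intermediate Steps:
$O{\left(E \right)} = \frac{5}{E} - \frac{E}{3}$ ($O{\left(E \right)} = E \left(- \frac{1}{3}\right) + \frac{5}{E} = - \frac{E}{3} + \frac{5}{E} = \frac{5}{E} - \frac{E}{3}$)
$r{\left(U \right)} = U \left(U + U \left(\frac{5}{U} - \frac{U}{3}\right)\right)$ ($r{\left(U \right)} = U \left(U + \left(\frac{5}{U} - \frac{U}{3}\right) U\right) = U \left(U + U \left(\frac{5}{U} - \frac{U}{3}\right)\right)$)
$X \left(r{\left(-8 \right)} + \left(-5 - 4\right) \left(-5\right)\right) = - 52 \left(\frac{1}{3} \left(-8\right) \left(15 - 8 \left(3 - -8\right)\right) + \left(-5 - 4\right) \left(-5\right)\right) = - 52 \left(\frac{1}{3} \left(-8\right) \left(15 - 8 \left(3 + 8\right)\right) - -45\right) = - 52 \left(\frac{1}{3} \left(-8\right) \left(15 - 88\right) + 45\right) = - 52 \left(\frac{1}{3} \left(-8\right) \left(-73\right) + 45\right) = - 52 \left(\frac{584}{3} + 45\right) = \left(-52\right) \frac{719}{3} = - \frac{37388}{3}$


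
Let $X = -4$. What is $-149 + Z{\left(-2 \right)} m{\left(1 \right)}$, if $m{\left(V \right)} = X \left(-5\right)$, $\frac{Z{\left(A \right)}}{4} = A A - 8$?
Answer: $-469$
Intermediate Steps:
$Z{\left(A \right)} = -32 + 4 A^{2}$ ($Z{\left(A \right)} = 4 \left(A A - 8\right) = 4 \left(A^{2} - 8\right) = 4 \left(-8 + A^{2}\right) = -32 + 4 A^{2}$)
$m{\left(V \right)} = 20$ ($m{\left(V \right)} = \left(-4\right) \left(-5\right) = 20$)
$-149 + Z{\left(-2 \right)} m{\left(1 \right)} = -149 + \left(-32 + 4 \left(-2\right)^{2}\right) 20 = -149 + \left(-32 + 4 \cdot 4\right) 20 = -149 + \left(-32 + 16\right) 20 = -149 - 320 = -469$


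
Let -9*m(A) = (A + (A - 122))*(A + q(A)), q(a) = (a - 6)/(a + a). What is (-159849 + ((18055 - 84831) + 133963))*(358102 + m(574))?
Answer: -7781657835548/287 ≈ -2.7114e+10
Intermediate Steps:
q(a) = (-6 + a)/(2*a) (q(a) = (-6 + a)/((2*a)) = (-6 + a)*(1/(2*a)) = (-6 + a)/(2*a))
m(A) = -(-122 + 2*A)*(A + (-6 + A)/(2*A))/9 (m(A) = -(A + (A - 122))*(A + (-6 + A)/(2*A))/9 = -(A + (-122 + A))*(A + (-6 + A)/(2*A))/9 = -(-122 + 2*A)*(A + (-6 + A)/(2*A))/9)
(-159849 + ((18055 - 84831) + 133963))*(358102 + m(574)) = (-159849 + ((18055 - 84831) + 133963))*(358102 + (1/9)*(-366 - 2*574**3 + 67*574 + 121*574**2)/574) = (-159849 + (-66776 + 133963))*(358102 + (1/9)*(1/574)*(-366 - 2*189119224 + 38458 + 121*329476)) = (-159849 + 67187)*(358102 + (1/9)*(1/574)*(-366 - 378238448 + 38458 + 39866596)) = -92662*(358102 + (1/9)*(1/574)*(-338333760)) = -92662*(358102 - 18796320/287) = -92662*83978954/287 = -7781657835548/287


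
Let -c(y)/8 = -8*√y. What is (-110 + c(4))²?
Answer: 324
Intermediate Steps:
c(y) = 64*√y (c(y) = -(-64)*√y = 64*√y)
(-110 + c(4))² = (-110 + 64*√4)² = (-110 + 64*2)² = (-110 + 128)² = 18² = 324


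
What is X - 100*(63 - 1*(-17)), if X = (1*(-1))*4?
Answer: -8004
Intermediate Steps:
X = -4 (X = -1*4 = -4)
X - 100*(63 - 1*(-17)) = -4 - 100*(63 - 1*(-17)) = -4 - 100*(63 + 17) = -4 - 100*80 = -4 - 8000 = -8004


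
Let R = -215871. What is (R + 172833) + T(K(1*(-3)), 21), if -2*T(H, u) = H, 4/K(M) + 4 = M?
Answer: -301264/7 ≈ -43038.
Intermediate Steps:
K(M) = 4/(-4 + M)
T(H, u) = -H/2
(R + 172833) + T(K(1*(-3)), 21) = (-215871 + 172833) - 2/(-4 + 1*(-3)) = -43038 - 2/(-4 - 3) = -43038 - 2/(-7) = -43038 - 2*(-1)/7 = -43038 - ½*(-4/7) = -43038 + 2/7 = -301264/7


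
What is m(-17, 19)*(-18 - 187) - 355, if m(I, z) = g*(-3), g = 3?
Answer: 1490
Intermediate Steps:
m(I, z) = -9 (m(I, z) = 3*(-3) = -9)
m(-17, 19)*(-18 - 187) - 355 = -9*(-18 - 187) - 355 = -9*(-205) - 355 = 1845 - 355 = 1490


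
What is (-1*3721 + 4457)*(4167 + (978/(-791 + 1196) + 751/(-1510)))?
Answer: 12509553904/4077 ≈ 3.0683e+6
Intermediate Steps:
(-1*3721 + 4457)*(4167 + (978/(-791 + 1196) + 751/(-1510))) = (-3721 + 4457)*(4167 + (978/405 + 751*(-1/1510))) = 736*(4167 + (978*(1/405) - 751/1510)) = 736*(4167 + (326/135 - 751/1510)) = 736*(4167 + 15635/8154) = 736*(33993353/8154) = 12509553904/4077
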